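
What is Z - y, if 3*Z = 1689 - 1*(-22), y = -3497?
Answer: 12202/3 ≈ 4067.3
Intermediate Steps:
Z = 1711/3 (Z = (1689 - 1*(-22))/3 = (1689 + 22)/3 = (⅓)*1711 = 1711/3 ≈ 570.33)
Z - y = 1711/3 - 1*(-3497) = 1711/3 + 3497 = 12202/3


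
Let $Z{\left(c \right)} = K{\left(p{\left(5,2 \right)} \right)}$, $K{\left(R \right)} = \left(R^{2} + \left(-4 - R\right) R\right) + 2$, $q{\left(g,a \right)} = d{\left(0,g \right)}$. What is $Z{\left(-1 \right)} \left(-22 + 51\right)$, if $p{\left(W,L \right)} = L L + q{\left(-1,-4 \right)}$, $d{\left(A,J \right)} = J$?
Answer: $-290$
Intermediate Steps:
$q{\left(g,a \right)} = g$
$p{\left(W,L \right)} = -1 + L^{2}$ ($p{\left(W,L \right)} = L L - 1 = L^{2} - 1 = -1 + L^{2}$)
$K{\left(R \right)} = 2 + R^{2} + R \left(-4 - R\right)$ ($K{\left(R \right)} = \left(R^{2} + R \left(-4 - R\right)\right) + 2 = 2 + R^{2} + R \left(-4 - R\right)$)
$Z{\left(c \right)} = -10$ ($Z{\left(c \right)} = 2 - 4 \left(-1 + 2^{2}\right) = 2 - 4 \left(-1 + 4\right) = 2 - 12 = -10$)
$Z{\left(-1 \right)} \left(-22 + 51\right) = - 10 \left(-22 + 51\right) = \left(-10\right) 29 = -290$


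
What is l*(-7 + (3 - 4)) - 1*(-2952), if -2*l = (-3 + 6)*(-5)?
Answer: 2892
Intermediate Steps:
l = 15/2 (l = -(-3 + 6)*(-5)/2 = -3*(-5)/2 = -1/2*(-15) = 15/2 ≈ 7.5000)
l*(-7 + (3 - 4)) - 1*(-2952) = 15*(-7 + (3 - 4))/2 - 1*(-2952) = 15*(-7 - 1)/2 + 2952 = (15/2)*(-8) + 2952 = -60 + 2952 = 2892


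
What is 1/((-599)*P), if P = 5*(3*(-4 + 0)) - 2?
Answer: 1/37138 ≈ 2.6927e-5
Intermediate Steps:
P = -62 (P = 5*(3*(-4)) - 2 = 5*(-12) - 2 = -60 - 2 = -62)
1/((-599)*P) = 1/(-599*(-62)) = -1/599*(-1/62) = 1/37138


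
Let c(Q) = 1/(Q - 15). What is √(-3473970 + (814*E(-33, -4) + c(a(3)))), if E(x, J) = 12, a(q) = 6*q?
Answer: I*√31177815/3 ≈ 1861.2*I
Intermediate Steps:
c(Q) = 1/(-15 + Q)
√(-3473970 + (814*E(-33, -4) + c(a(3)))) = √(-3473970 + (814*12 + 1/(-15 + 6*3))) = √(-3473970 + (9768 + 1/(-15 + 18))) = √(-3473970 + (9768 + 1/3)) = √(-3473970 + (9768 + ⅓)) = √(-3473970 + 29305/3) = √(-10392605/3) = I*√31177815/3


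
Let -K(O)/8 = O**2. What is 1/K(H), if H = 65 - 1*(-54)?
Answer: -1/113288 ≈ -8.8271e-6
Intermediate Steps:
H = 119 (H = 65 + 54 = 119)
K(O) = -8*O**2
1/K(H) = 1/(-8*119**2) = 1/(-8*14161) = 1/(-113288) = -1/113288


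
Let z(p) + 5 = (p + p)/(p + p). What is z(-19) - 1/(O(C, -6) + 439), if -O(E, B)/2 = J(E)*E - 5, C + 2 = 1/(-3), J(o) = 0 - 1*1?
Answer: -5335/1333 ≈ -4.0023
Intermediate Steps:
J(o) = -1 (J(o) = 0 - 1 = -1)
C = -7/3 (C = -2 + 1/(-3) = -2 - 1/3 = -7/3 ≈ -2.3333)
O(E, B) = 10 + 2*E (O(E, B) = -2*(-E - 5) = -2*(-5 - E) = 10 + 2*E)
z(p) = -4 (z(p) = -5 + (p + p)/(p + p) = -5 + (2*p)/((2*p)) = -5 + (2*p)*(1/(2*p)) = -5 + 1 = -4)
z(-19) - 1/(O(C, -6) + 439) = -4 - 1/((10 + 2*(-7/3)) + 439) = -4 - 1/((10 - 14/3) + 439) = -4 - 1/(16/3 + 439) = -4 - 1/1333/3 = -4 - 1*3/1333 = -4 - 3/1333 = -5335/1333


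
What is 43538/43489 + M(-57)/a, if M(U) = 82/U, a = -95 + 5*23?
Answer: 23033611/24788730 ≈ 0.92920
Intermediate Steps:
a = 20 (a = -95 + 115 = 20)
43538/43489 + M(-57)/a = 43538/43489 + (82/(-57))/20 = 43538*(1/43489) + (82*(-1/57))*(1/20) = 43538/43489 - 82/57*1/20 = 43538/43489 - 41/570 = 23033611/24788730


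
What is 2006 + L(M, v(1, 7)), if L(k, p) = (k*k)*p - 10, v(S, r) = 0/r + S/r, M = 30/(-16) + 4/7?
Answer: 43821521/21952 ≈ 1996.2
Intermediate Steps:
M = -73/56 (M = 30*(-1/16) + 4*(⅐) = -15/8 + 4/7 = -73/56 ≈ -1.3036)
v(S, r) = S/r (v(S, r) = 0 + S/r = S/r)
L(k, p) = -10 + p*k² (L(k, p) = k²*p - 10 = p*k² - 10 = -10 + p*k²)
2006 + L(M, v(1, 7)) = 2006 + (-10 + (1/7)*(-73/56)²) = 2006 + (-10 + (1*(⅐))*(5329/3136)) = 2006 + (-10 + (⅐)*(5329/3136)) = 2006 + (-10 + 5329/21952) = 2006 - 214191/21952 = 43821521/21952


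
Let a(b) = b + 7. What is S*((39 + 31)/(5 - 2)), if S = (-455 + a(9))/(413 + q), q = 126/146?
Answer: -160235/6474 ≈ -24.751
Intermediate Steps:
a(b) = 7 + b
q = 63/73 (q = 126*(1/146) = 63/73 ≈ 0.86301)
S = -32047/30212 (S = (-455 + (7 + 9))/(413 + 63/73) = (-455 + 16)/(30212/73) = -439*73/30212 = -32047/30212 ≈ -1.0607)
S*((39 + 31)/(5 - 2)) = -32047*(39 + 31)/(30212*(5 - 2)) = -160235/(2158*3) = -32047/30212*70/3 = -160235/6474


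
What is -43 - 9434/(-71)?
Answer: 6381/71 ≈ 89.873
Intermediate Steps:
-43 - 9434/(-71) = -43 - 9434*(-1)/71 = -43 - 89*(-106/71) = -43 + 9434/71 = 6381/71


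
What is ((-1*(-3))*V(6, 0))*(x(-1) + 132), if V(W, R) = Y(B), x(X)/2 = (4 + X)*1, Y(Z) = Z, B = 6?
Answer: 2484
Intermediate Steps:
x(X) = 8 + 2*X (x(X) = 2*((4 + X)*1) = 2*(4 + X) = 8 + 2*X)
V(W, R) = 6
((-1*(-3))*V(6, 0))*(x(-1) + 132) = (-1*(-3)*6)*((8 + 2*(-1)) + 132) = (3*6)*((8 - 2) + 132) = 18*(6 + 132) = 18*138 = 2484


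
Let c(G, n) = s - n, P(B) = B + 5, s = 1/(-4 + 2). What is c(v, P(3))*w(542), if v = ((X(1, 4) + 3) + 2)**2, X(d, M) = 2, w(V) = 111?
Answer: -1887/2 ≈ -943.50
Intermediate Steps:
s = -1/2 (s = 1/(-2) = -1/2 ≈ -0.50000)
v = 49 (v = ((2 + 3) + 2)**2 = (5 + 2)**2 = 7**2 = 49)
P(B) = 5 + B
c(G, n) = -1/2 - n
c(v, P(3))*w(542) = (-1/2 - (5 + 3))*111 = (-1/2 - 1*8)*111 = (-1/2 - 8)*111 = -17/2*111 = -1887/2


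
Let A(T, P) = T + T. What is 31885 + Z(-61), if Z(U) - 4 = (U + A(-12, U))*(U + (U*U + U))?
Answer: -274026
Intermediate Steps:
A(T, P) = 2*T
Z(U) = 4 + (-24 + U)*(U**2 + 2*U) (Z(U) = 4 + (U + 2*(-12))*(U + (U*U + U)) = 4 + (U - 24)*(U + (U**2 + U)) = 4 + (-24 + U)*(U + (U + U**2)) = 4 + (-24 + U)*(U**2 + 2*U))
31885 + Z(-61) = 31885 + (4 + (-61)**3 - 48*(-61) - 22*(-61)**2) = 31885 + (4 - 226981 + 2928 - 22*3721) = 31885 + (4 - 226981 + 2928 - 81862) = 31885 - 305911 = -274026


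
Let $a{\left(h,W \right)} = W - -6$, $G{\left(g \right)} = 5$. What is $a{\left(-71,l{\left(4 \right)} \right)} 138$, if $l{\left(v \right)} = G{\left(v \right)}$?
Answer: $1518$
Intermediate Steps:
$l{\left(v \right)} = 5$
$a{\left(h,W \right)} = 6 + W$ ($a{\left(h,W \right)} = W + 6 = 6 + W$)
$a{\left(-71,l{\left(4 \right)} \right)} 138 = \left(6 + 5\right) 138 = 11 \cdot 138 = 1518$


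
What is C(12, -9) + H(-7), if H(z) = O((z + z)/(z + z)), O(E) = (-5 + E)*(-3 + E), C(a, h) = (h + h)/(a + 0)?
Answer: 13/2 ≈ 6.5000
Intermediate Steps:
C(a, h) = 2*h/a (C(a, h) = (2*h)/a = 2*h/a)
H(z) = 8 (H(z) = 15 + ((z + z)/(z + z))**2 - 8*(z + z)/(z + z) = 15 + ((2*z)/((2*z)))**2 - 8*2*z/(2*z) = 15 + ((2*z)*(1/(2*z)))**2 - 8*2*z*1/(2*z) = 15 + 1**2 - 8*1 = 15 + 1 - 8 = 8)
C(12, -9) + H(-7) = 2*(-9)/12 + 8 = 2*(-9)*(1/12) + 8 = -3/2 + 8 = 13/2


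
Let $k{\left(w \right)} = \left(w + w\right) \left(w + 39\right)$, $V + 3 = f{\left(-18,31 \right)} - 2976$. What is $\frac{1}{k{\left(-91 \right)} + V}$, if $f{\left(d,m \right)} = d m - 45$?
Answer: $\frac{1}{5882} \approx 0.00017001$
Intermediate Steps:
$f{\left(d,m \right)} = -45 + d m$
$V = -3582$ ($V = -3 - 3579 = -3582$)
$k{\left(w \right)} = 2 w \left(39 + w\right)$
$\frac{1}{k{\left(-91 \right)} + V} = \frac{1}{2 \left(-91\right) \left(39 - 91\right) - 3582} = \frac{1}{2 \left(-91\right) \left(-52\right) - 3582} = \frac{1}{9464 - 3582} = \frac{1}{5882}$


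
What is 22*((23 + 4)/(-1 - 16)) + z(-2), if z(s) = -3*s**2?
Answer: -798/17 ≈ -46.941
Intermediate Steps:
22*((23 + 4)/(-1 - 16)) + z(-2) = 22*((23 + 4)/(-1 - 16)) - 3*(-2)**2 = 22*(27/(-17)) - 3*4 = 22*(27*(-1/17)) - 12 = 22*(-27/17) - 12 = -594/17 - 12 = -798/17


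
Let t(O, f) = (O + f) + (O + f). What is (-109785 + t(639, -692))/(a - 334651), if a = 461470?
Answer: -109891/126819 ≈ -0.86652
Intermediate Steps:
t(O, f) = 2*O + 2*f
(-109785 + t(639, -692))/(a - 334651) = (-109785 + (2*639 + 2*(-692)))/(461470 - 334651) = (-109785 + (1278 - 1384))/126819 = (-109785 - 106)*(1/126819) = -109891*1/126819 = -109891/126819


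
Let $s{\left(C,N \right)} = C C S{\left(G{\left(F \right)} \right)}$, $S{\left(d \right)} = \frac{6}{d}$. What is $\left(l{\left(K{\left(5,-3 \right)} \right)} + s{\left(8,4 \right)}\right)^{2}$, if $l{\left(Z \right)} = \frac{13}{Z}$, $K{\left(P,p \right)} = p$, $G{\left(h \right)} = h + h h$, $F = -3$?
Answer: $\frac{32041}{9} \approx 3560.1$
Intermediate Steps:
$G{\left(h \right)} = h + h^{2}$
$s{\left(C,N \right)} = C^{2}$ ($s{\left(C,N \right)} = C C \frac{6}{\left(-3\right) \left(1 - 3\right)} = C^{2} \frac{6}{\left(-3\right) \left(-2\right)} = C^{2} \cdot \frac{6}{6} = C^{2} \cdot 6 \cdot \frac{1}{6} = C^{2} \cdot 1 = C^{2}$)
$\left(l{\left(K{\left(5,-3 \right)} \right)} + s{\left(8,4 \right)}\right)^{2} = \left(\frac{13}{-3} + 8^{2}\right)^{2} = \left(13 \left(- \frac{1}{3}\right) + 64\right)^{2} = \left(- \frac{13}{3} + 64\right)^{2} = \left(\frac{179}{3}\right)^{2} = \frac{32041}{9}$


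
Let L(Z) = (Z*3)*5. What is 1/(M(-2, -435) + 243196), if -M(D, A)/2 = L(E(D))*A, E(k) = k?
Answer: 1/217096 ≈ 4.6063e-6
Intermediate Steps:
L(Z) = 15*Z (L(Z) = (3*Z)*5 = 15*Z)
M(D, A) = -30*A*D (M(D, A) = -2*15*D*A = -30*A*D)
1/(M(-2, -435) + 243196) = 1/(-30*(-435)*(-2) + 243196) = 1/(-26100 + 243196) = 1/217096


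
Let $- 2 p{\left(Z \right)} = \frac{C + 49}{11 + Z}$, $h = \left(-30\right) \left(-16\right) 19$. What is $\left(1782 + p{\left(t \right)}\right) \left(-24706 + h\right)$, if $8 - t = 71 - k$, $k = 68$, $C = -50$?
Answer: $- \frac{444395825}{16} \approx -2.7775 \cdot 10^{7}$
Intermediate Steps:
$t = 5$ ($t = 8 - \left(71 - 68\right) = 8 - 3 = 5$)
$h = 9120$ ($h = 480 \cdot 19 = 9120$)
$p{\left(Z \right)} = \frac{1}{2 \left(11 + Z\right)}$ ($p{\left(Z \right)} = - \frac{\left(-50 + 49\right) \frac{1}{11 + Z}}{2} = - \frac{\left(-1\right) \frac{1}{11 + Z}}{2} = \frac{1}{2 \left(11 + Z\right)}$)
$\left(1782 + p{\left(t \right)}\right) \left(-24706 + h\right) = \left(1782 + \frac{1}{2 \left(11 + 5\right)}\right) \left(-24706 + 9120\right) = \left(1782 + \frac{1}{2 \cdot 16}\right) \left(-15586\right) = \left(1782 + \frac{1}{2} \cdot \frac{1}{16}\right) \left(-15586\right) = \left(1782 + \frac{1}{32}\right) \left(-15586\right) = \frac{57025}{32} \left(-15586\right) = - \frac{444395825}{16}$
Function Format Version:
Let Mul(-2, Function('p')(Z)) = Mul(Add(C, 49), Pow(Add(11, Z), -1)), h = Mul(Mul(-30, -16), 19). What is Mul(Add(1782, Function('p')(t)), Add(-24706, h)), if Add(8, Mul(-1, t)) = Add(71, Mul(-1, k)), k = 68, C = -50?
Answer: Rational(-444395825, 16) ≈ -2.7775e+7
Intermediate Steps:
t = 5 (t = Add(8, Mul(-1, Add(71, Mul(-1, 68)))) = Add(8, Mul(-1, Add(71, -68))) = Add(8, Mul(-1, 3)) = Add(8, -3) = 5)
h = 9120 (h = Mul(480, 19) = 9120)
Function('p')(Z) = Mul(Rational(1, 2), Pow(Add(11, Z), -1)) (Function('p')(Z) = Mul(Rational(-1, 2), Mul(Add(-50, 49), Pow(Add(11, Z), -1))) = Mul(Rational(-1, 2), Mul(-1, Pow(Add(11, Z), -1))) = Mul(Rational(1, 2), Pow(Add(11, Z), -1)))
Mul(Add(1782, Function('p')(t)), Add(-24706, h)) = Mul(Add(1782, Mul(Rational(1, 2), Pow(Add(11, 5), -1))), Add(-24706, 9120)) = Mul(Add(1782, Mul(Rational(1, 2), Pow(16, -1))), -15586) = Mul(Add(1782, Mul(Rational(1, 2), Rational(1, 16))), -15586) = Mul(Add(1782, Rational(1, 32)), -15586) = Mul(Rational(57025, 32), -15586) = Rational(-444395825, 16)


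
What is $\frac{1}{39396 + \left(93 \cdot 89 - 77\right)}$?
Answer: $\frac{1}{47596} \approx 2.101 \cdot 10^{-5}$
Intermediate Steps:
$\frac{1}{39396 + \left(93 \cdot 89 - 77\right)} = \frac{1}{39396 + \left(8277 - 77\right)} = \frac{1}{39396 + 8200} = \frac{1}{47596}$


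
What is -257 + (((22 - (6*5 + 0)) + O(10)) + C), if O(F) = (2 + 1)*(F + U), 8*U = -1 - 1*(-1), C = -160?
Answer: -395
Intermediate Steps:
U = 0 (U = (-1 - 1*(-1))/8 = (-1 + 1)/8 = (1/8)*0 = 0)
O(F) = 3*F (O(F) = (2 + 1)*(F + 0) = 3*F)
-257 + (((22 - (6*5 + 0)) + O(10)) + C) = -257 + (((22 - (6*5 + 0)) + 3*10) - 160) = -257 + (((22 - (30 + 0)) + 30) - 160) = -257 + (((22 - 1*30) + 30) - 160) = -257 + (((22 - 30) + 30) - 160) = -257 + ((-8 + 30) - 160) = -257 + (22 - 160) = -257 - 138 = -395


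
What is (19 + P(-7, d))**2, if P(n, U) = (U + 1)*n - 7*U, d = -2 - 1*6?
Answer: 15376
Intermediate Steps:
d = -8 (d = -2 - 6 = -8)
P(n, U) = -7*U + n*(1 + U) (P(n, U) = (1 + U)*n - 7*U = n*(1 + U) - 7*U = -7*U + n*(1 + U))
(19 + P(-7, d))**2 = (19 + (-7 - 7*(-8) - 8*(-7)))**2 = (19 + (-7 + 56 + 56))**2 = (19 + 105)**2 = 124**2 = 15376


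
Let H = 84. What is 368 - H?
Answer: 284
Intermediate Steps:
368 - H = 368 - 1*84 = 368 - 84 = 284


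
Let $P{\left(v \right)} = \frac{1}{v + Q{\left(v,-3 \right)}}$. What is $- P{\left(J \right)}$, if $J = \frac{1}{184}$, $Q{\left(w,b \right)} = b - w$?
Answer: $\frac{1}{3} \approx 0.33333$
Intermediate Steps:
$J = \frac{1}{184} \approx 0.0054348$
$P{\left(v \right)} = - \frac{1}{3}$ ($P{\left(v \right)} = \frac{1}{v - \left(3 + v\right)} = \frac{1}{-3} = - \frac{1}{3}$)
$- P{\left(J \right)} = \left(-1\right) \left(- \frac{1}{3}\right) = \frac{1}{3}$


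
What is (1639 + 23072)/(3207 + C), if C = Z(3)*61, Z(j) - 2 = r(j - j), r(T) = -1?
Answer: 24711/3268 ≈ 7.5615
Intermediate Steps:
Z(j) = 1 (Z(j) = 2 - 1 = 1)
C = 61 (C = 1*61 = 61)
(1639 + 23072)/(3207 + C) = (1639 + 23072)/(3207 + 61) = 24711/3268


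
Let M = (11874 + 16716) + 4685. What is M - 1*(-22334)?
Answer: 55609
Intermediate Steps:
M = 33275 (M = 28590 + 4685 = 33275)
M - 1*(-22334) = 33275 - 1*(-22334) = 33275 + 22334 = 55609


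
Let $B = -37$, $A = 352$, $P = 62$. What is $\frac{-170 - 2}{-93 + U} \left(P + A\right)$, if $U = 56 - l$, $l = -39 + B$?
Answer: $- \frac{23736}{13} \approx -1825.8$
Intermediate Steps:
$l = -76$ ($l = -39 - 37 = -76$)
$U = 132$ ($U = 56 - -76 = 56 + 76 = 132$)
$\frac{-170 - 2}{-93 + U} \left(P + A\right) = \frac{-170 - 2}{-93 + 132} \left(62 + 352\right) = - \frac{172}{39} \cdot 414 = \left(-172\right) \frac{1}{39} \cdot 414 = \left(- \frac{172}{39}\right) 414 = - \frac{23736}{13}$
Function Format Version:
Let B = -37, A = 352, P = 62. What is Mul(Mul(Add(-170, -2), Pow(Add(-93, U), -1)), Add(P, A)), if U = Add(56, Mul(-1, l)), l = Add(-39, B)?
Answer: Rational(-23736, 13) ≈ -1825.8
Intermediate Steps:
l = -76 (l = Add(-39, -37) = -76)
U = 132 (U = Add(56, Mul(-1, -76)) = Add(56, 76) = 132)
Mul(Mul(Add(-170, -2), Pow(Add(-93, U), -1)), Add(P, A)) = Mul(Mul(Add(-170, -2), Pow(Add(-93, 132), -1)), Add(62, 352)) = Mul(Mul(-172, Pow(39, -1)), 414) = Mul(Mul(-172, Rational(1, 39)), 414) = Mul(Rational(-172, 39), 414) = Rational(-23736, 13)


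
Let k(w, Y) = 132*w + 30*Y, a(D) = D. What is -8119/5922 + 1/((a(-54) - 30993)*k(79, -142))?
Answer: -28792063399/21000935928 ≈ -1.3710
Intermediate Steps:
k(w, Y) = 30*Y + 132*w
-8119/5922 + 1/((a(-54) - 30993)*k(79, -142)) = -8119/5922 + 1/((-54 - 30993)*(30*(-142) + 132*79)) = -8119*1/5922 + 1/((-31047)*(-4260 + 10428)) = -8119/5922 - 1/31047/6168 = -8119/5922 - 1/31047*1/6168 = -8119/5922 - 1/191497896 = -28792063399/21000935928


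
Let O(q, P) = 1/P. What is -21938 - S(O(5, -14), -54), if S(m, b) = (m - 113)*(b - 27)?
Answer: -435355/14 ≈ -31097.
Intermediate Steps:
S(m, b) = (-113 + m)*(-27 + b)
-21938 - S(O(5, -14), -54) = -21938 - (3051 - 113*(-54) - 27/(-14) - 54/(-14)) = -21938 - (3051 + 6102 - 27*(-1/14) - 54*(-1/14)) = -21938 - (3051 + 6102 + 27/14 + 27/7) = -21938 - 1*128223/14 = -21938 - 128223/14 = -435355/14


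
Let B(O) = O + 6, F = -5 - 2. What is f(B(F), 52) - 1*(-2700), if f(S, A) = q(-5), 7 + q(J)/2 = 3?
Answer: 2692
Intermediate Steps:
q(J) = -8 (q(J) = -14 + 2*3 = -14 + 6 = -8)
F = -7
B(O) = 6 + O
f(S, A) = -8
f(B(F), 52) - 1*(-2700) = -8 - 1*(-2700) = -8 + 2700 = 2692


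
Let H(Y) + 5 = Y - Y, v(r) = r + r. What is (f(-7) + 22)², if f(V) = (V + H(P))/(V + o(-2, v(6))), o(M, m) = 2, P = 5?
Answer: 14884/25 ≈ 595.36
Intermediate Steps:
v(r) = 2*r
H(Y) = -5 (H(Y) = -5 + (Y - Y) = -5 + 0 = -5)
f(V) = (-5 + V)/(2 + V) (f(V) = (V - 5)/(V + 2) = (-5 + V)/(2 + V))
(f(-7) + 22)² = ((-5 - 7)/(2 - 7) + 22)² = (-12/(-5) + 22)² = (-⅕*(-12) + 22)² = (12/5 + 22)² = (122/5)² = 14884/25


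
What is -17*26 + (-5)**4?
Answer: 183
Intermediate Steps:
-17*26 + (-5)**4 = -442 + 625 = 183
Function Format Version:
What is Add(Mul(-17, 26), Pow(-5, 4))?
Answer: 183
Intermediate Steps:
Add(Mul(-17, 26), Pow(-5, 4)) = Add(-442, 625) = 183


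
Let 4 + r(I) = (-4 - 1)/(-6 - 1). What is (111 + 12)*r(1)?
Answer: -2829/7 ≈ -404.14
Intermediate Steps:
r(I) = -23/7 (r(I) = -4 + (-4 - 1)/(-6 - 1) = -4 - 5/(-7) = -4 - 5*(-⅐) = -4 + 5/7 = -23/7)
(111 + 12)*r(1) = (111 + 12)*(-23/7) = 123*(-23/7) = -2829/7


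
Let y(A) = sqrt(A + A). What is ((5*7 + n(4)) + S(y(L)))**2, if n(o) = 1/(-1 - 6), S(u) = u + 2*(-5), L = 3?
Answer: 30570/49 + 348*sqrt(6)/7 ≈ 745.65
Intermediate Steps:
y(A) = sqrt(2)*sqrt(A) (y(A) = sqrt(2*A) = sqrt(2)*sqrt(A))
S(u) = -10 + u (S(u) = u - 10 = -10 + u)
n(o) = -1/7 (n(o) = 1/(-7) = -1/7)
((5*7 + n(4)) + S(y(L)))**2 = ((5*7 - 1/7) + (-10 + sqrt(2)*sqrt(3)))**2 = ((35 - 1/7) + (-10 + sqrt(6)))**2 = (244/7 + (-10 + sqrt(6)))**2 = (174/7 + sqrt(6))**2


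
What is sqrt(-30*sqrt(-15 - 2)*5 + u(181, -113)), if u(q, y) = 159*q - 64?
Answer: sqrt(28715 - 150*I*sqrt(17)) ≈ 169.46 - 1.825*I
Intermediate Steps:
u(q, y) = -64 + 159*q
sqrt(-30*sqrt(-15 - 2)*5 + u(181, -113)) = sqrt(-30*sqrt(-15 - 2)*5 + (-64 + 159*181)) = sqrt(-30*I*sqrt(17)*5 + (-64 + 28779)) = sqrt(-30*I*sqrt(17)*5 + 28715) = sqrt(-150*I*sqrt(17) + 28715) = sqrt(28715 - 150*I*sqrt(17))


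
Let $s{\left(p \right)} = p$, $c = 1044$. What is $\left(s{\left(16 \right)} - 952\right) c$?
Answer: $-977184$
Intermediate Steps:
$\left(s{\left(16 \right)} - 952\right) c = \left(16 - 952\right) 1044 = \left(-936\right) 1044 = -977184$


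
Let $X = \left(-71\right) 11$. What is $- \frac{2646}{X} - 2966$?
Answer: $- \frac{2313800}{781} \approx -2962.6$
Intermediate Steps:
$X = -781$
$- \frac{2646}{X} - 2966 = - \frac{2646}{-781} - 2966 = \left(-2646\right) \left(- \frac{1}{781}\right) - 2966 = \frac{2646}{781} - 2966 = - \frac{2313800}{781}$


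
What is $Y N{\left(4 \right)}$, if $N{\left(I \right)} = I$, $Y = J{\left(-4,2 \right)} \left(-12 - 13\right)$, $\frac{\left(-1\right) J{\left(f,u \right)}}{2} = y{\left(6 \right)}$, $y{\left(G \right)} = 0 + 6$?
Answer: $1200$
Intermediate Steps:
$y{\left(G \right)} = 6$
$J{\left(f,u \right)} = -12$ ($J{\left(f,u \right)} = \left(-2\right) 6 = -12$)
$Y = 300$ ($Y = - 12 \left(-12 - 13\right) = \left(-12\right) \left(-25\right) = 300$)
$Y N{\left(4 \right)} = 300 \cdot 4 = 1200$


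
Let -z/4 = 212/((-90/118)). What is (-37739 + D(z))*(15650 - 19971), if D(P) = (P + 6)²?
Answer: -10603171099009/2025 ≈ -5.2361e+9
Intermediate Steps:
z = 50032/45 (z = -848/((-90/118)) = -848/((-90*1/118)) = -848/(-45/59) = -848*(-59)/45 = -4*(-12508/45) = 50032/45 ≈ 1111.8)
D(P) = (6 + P)²
(-37739 + D(z))*(15650 - 19971) = (-37739 + (6 + 50032/45)²)*(15650 - 19971) = (-37739 + (50302/45)²)*(-4321) = (-37739 + 2530291204/2025)*(-4321) = (2453869729/2025)*(-4321) = -10603171099009/2025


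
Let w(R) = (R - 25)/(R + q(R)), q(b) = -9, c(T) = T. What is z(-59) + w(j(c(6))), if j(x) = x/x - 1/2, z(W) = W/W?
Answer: 66/17 ≈ 3.8824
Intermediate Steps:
z(W) = 1
j(x) = ½ (j(x) = 1 - 1*½ = 1 - ½ = ½)
w(R) = (-25 + R)/(-9 + R) (w(R) = (R - 25)/(R - 9) = (-25 + R)/(-9 + R))
z(-59) + w(j(c(6))) = 1 + (-25 + ½)/(-9 + ½) = 1 - 49/2/(-17/2) = 1 - 2/17*(-49/2) = 1 + 49/17 = 66/17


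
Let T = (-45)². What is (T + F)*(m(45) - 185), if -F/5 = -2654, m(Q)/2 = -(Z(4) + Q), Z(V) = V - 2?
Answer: -4267305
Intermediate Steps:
Z(V) = -2 + V
m(Q) = -4 - 2*Q (m(Q) = 2*(-((-2 + 4) + Q)) = 2*(-(2 + Q)) = 2*(-2 - Q) = -4 - 2*Q)
F = 13270 (F = -5*(-2654) = 13270)
T = 2025
(T + F)*(m(45) - 185) = (2025 + 13270)*((-4 - 2*45) - 185) = 15295*((-4 - 90) - 185) = 15295*(-94 - 185) = 15295*(-279) = -4267305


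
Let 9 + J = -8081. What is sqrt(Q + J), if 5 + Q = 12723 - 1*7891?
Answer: I*sqrt(3263) ≈ 57.123*I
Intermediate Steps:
Q = 4827 (Q = -5 + (12723 - 1*7891) = -5 + (12723 - 7891) = -5 + 4832 = 4827)
J = -8090 (J = -9 - 8081 = -8090)
sqrt(Q + J) = sqrt(4827 - 8090) = sqrt(-3263) = I*sqrt(3263)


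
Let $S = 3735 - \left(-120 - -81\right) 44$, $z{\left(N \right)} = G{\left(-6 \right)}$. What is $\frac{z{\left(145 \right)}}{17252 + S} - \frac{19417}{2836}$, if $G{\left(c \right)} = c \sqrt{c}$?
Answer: $- \frac{19417}{2836} - \frac{6 i \sqrt{6}}{22703} \approx -6.8466 - 0.00064736 i$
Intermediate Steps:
$G{\left(c \right)} = c^{\frac{3}{2}}$
$z{\left(N \right)} = - 6 i \sqrt{6}$ ($z{\left(N \right)} = \left(-6\right)^{\frac{3}{2}} = - 6 i \sqrt{6}$)
$S = 5451$ ($S = 3735 - \left(-120 + 81\right) 44 = 3735 - \left(-39\right) 44 = 3735 - -1716 = 3735 + 1716 = 5451$)
$\frac{z{\left(145 \right)}}{17252 + S} - \frac{19417}{2836} = \frac{\left(-6\right) i \sqrt{6}}{17252 + 5451} - \frac{19417}{2836} = \frac{\left(-6\right) i \sqrt{6}}{22703} - \frac{19417}{2836} = - 6 i \sqrt{6} \cdot \frac{1}{22703} - \frac{19417}{2836} = - \frac{6 i \sqrt{6}}{22703} - \frac{19417}{2836} = - \frac{19417}{2836} - \frac{6 i \sqrt{6}}{22703}$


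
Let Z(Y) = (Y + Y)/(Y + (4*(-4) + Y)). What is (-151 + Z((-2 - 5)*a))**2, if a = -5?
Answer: 16337764/729 ≈ 22411.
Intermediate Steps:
Z(Y) = 2*Y/(-16 + 2*Y) (Z(Y) = (2*Y)/(Y + (-16 + Y)) = (2*Y)/(-16 + 2*Y) = 2*Y/(-16 + 2*Y))
(-151 + Z((-2 - 5)*a))**2 = (-151 + ((-2 - 5)*(-5))/(-8 + (-2 - 5)*(-5)))**2 = (-151 + (-7*(-5))/(-8 - 7*(-5)))**2 = (-151 + 35/(-8 + 35))**2 = (-151 + 35/27)**2 = (-4042/27)**2 = 16337764/729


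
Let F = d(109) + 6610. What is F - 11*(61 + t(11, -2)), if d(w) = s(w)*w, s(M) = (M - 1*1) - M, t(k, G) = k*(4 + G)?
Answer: 5588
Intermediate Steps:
s(M) = -1 (s(M) = (M - 1) - M = (-1 + M) - M = -1)
d(w) = -w
F = 6501 (F = -1*109 + 6610 = -109 + 6610 = 6501)
F - 11*(61 + t(11, -2)) = 6501 - 11*(61 + 11*(4 - 2)) = 6501 - 11*(61 + 11*2) = 6501 - 11*(61 + 22) = 6501 - 11*83 = 6501 - 1*913 = 6501 - 913 = 5588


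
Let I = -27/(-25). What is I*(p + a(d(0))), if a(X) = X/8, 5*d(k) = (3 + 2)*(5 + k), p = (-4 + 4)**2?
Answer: 27/40 ≈ 0.67500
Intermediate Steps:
p = 0 (p = 0**2 = 0)
I = 27/25 (I = -27*(-1/25) = 27/25 ≈ 1.0800)
d(k) = 5 + k (d(k) = ((3 + 2)*(5 + k))/5 = (5*(5 + k))/5 = (25 + 5*k)/5 = 5 + k)
a(X) = X/8 (a(X) = X*(1/8) = X/8)
I*(p + a(d(0))) = 27*(0 + (5 + 0)/8)/25 = 27*(0 + (1/8)*5)/25 = 27*(0 + 5/8)/25 = (27/25)*(5/8) = 27/40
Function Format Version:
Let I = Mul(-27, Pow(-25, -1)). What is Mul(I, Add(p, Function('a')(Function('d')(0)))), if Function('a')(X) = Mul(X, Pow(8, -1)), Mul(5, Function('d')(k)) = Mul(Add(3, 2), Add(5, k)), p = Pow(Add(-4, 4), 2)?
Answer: Rational(27, 40) ≈ 0.67500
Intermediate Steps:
p = 0 (p = Pow(0, 2) = 0)
I = Rational(27, 25) (I = Mul(-27, Rational(-1, 25)) = Rational(27, 25) ≈ 1.0800)
Function('d')(k) = Add(5, k) (Function('d')(k) = Mul(Rational(1, 5), Mul(Add(3, 2), Add(5, k))) = Mul(Rational(1, 5), Mul(5, Add(5, k))) = Mul(Rational(1, 5), Add(25, Mul(5, k))) = Add(5, k))
Function('a')(X) = Mul(Rational(1, 8), X) (Function('a')(X) = Mul(X, Rational(1, 8)) = Mul(Rational(1, 8), X))
Mul(I, Add(p, Function('a')(Function('d')(0)))) = Mul(Rational(27, 25), Add(0, Mul(Rational(1, 8), Add(5, 0)))) = Mul(Rational(27, 25), Add(0, Mul(Rational(1, 8), 5))) = Mul(Rational(27, 25), Add(0, Rational(5, 8))) = Mul(Rational(27, 25), Rational(5, 8)) = Rational(27, 40)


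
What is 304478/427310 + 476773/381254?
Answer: 8416140159/4287201230 ≈ 1.9631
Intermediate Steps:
304478/427310 + 476773/381254 = 304478*(1/427310) + 476773*(1/381254) = 152239/213655 + 476773/381254 = 8416140159/4287201230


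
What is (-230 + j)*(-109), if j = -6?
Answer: 25724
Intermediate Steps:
(-230 + j)*(-109) = (-230 - 6)*(-109) = -236*(-109) = 25724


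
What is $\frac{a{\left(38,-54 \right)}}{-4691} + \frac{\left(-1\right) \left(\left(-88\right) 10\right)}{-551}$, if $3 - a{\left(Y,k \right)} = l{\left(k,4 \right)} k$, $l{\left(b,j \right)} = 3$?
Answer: $- \frac{4218995}{2584741} \approx -1.6323$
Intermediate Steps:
$a{\left(Y,k \right)} = 3 - 3 k$
$\frac{a{\left(38,-54 \right)}}{-4691} + \frac{\left(-1\right) \left(\left(-88\right) 10\right)}{-551} = \frac{3 - -162}{-4691} + \frac{\left(-1\right) \left(\left(-88\right) 10\right)}{-551} = \left(3 + 162\right) \left(- \frac{1}{4691}\right) + \left(-1\right) \left(-880\right) \left(- \frac{1}{551}\right) = 165 \left(- \frac{1}{4691}\right) + 880 \left(- \frac{1}{551}\right) = - \frac{165}{4691} - \frac{880}{551} = - \frac{4218995}{2584741}$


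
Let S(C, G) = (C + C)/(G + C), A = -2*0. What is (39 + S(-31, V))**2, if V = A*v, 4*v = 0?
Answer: 1681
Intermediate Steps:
v = 0 (v = (1/4)*0 = 0)
A = 0
V = 0 (V = 0*0 = 0)
S(C, G) = 2*C/(C + G) (S(C, G) = (2*C)/(C + G) = 2*C/(C + G))
(39 + S(-31, V))**2 = (39 + 2*(-31)/(-31 + 0))**2 = (39 + 2*(-31)/(-31))**2 = (39 + 2*(-31)*(-1/31))**2 = (39 + 2)**2 = 41**2 = 1681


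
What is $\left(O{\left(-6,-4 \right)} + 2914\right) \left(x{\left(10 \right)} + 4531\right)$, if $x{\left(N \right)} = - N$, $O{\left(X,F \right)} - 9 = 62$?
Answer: $13495185$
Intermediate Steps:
$O{\left(X,F \right)} = 71$ ($O{\left(X,F \right)} = 9 + 62 = 71$)
$\left(O{\left(-6,-4 \right)} + 2914\right) \left(x{\left(10 \right)} + 4531\right) = \left(71 + 2914\right) \left(\left(-1\right) 10 + 4531\right) = 2985 \left(-10 + 4531\right) = 2985 \cdot 4521 = 13495185$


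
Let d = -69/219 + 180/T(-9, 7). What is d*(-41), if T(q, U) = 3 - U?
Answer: 135628/73 ≈ 1857.9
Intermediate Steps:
d = -3308/73 (d = -69/219 + 180/(3 - 1*7) = -69*1/219 + 180/(3 - 7) = -23/73 + 180/(-4) = -23/73 + 180*(-¼) = -23/73 - 45 = -3308/73 ≈ -45.315)
d*(-41) = -3308/73*(-41) = 135628/73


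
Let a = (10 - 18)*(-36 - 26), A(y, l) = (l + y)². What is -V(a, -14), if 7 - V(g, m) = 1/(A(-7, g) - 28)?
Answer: -1673650/239093 ≈ -7.0000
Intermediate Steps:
a = 496 (a = -8*(-62) = 496)
V(g, m) = 7 - 1/(-28 + (-7 + g)²) (V(g, m) = 7 - 1/((g - 7)² - 28) = 7 - 1/((-7 + g)² - 28) = 7 - 1/(-28 + (-7 + g)²))
-V(a, -14) = -(-197 + 7*(-7 + 496)²)/(-28 + (-7 + 496)²) = -(-197 + 7*489²)/(-28 + 489²) = -(-197 + 7*239121)/(-28 + 239121) = -(-197 + 1673847)/239093 = -1673650/239093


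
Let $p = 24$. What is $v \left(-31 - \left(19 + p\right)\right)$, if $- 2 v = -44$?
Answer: $-1628$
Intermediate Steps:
$v = 22$ ($v = \left(- \frac{1}{2}\right) \left(-44\right) = 22$)
$v \left(-31 - \left(19 + p\right)\right) = 22 \left(-31 - 43\right) = 22 \left(-74\right) = -1628$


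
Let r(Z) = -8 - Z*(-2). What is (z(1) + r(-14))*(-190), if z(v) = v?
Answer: 6650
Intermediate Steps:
r(Z) = -8 + 2*Z (r(Z) = -8 - (-2)*Z = -8 + 2*Z)
(z(1) + r(-14))*(-190) = (1 + (-8 + 2*(-14)))*(-190) = (1 + (-8 - 28))*(-190) = (1 - 36)*(-190) = -35*(-190) = 6650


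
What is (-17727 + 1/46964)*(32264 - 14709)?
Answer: -14615078667985/46964 ≈ -3.1120e+8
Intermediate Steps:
(-17727 + 1/46964)*(32264 - 14709) = (-17727 + 1/46964)*17555 = -832530827/46964*17555 = -14615078667985/46964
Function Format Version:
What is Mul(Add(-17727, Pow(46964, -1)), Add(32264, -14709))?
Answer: Rational(-14615078667985, 46964) ≈ -3.1120e+8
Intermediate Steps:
Mul(Add(-17727, Pow(46964, -1)), Add(32264, -14709)) = Mul(Add(-17727, Rational(1, 46964)), 17555) = Mul(Rational(-832530827, 46964), 17555) = Rational(-14615078667985, 46964)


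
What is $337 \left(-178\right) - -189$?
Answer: $-59797$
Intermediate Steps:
$337 \left(-178\right) - -189 = -59986 + 189 = -59797$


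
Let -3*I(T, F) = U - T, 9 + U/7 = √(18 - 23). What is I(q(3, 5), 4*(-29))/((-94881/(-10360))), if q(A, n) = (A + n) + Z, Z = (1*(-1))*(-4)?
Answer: 259000/94881 - 72520*I*√5/284643 ≈ 2.7297 - 0.56969*I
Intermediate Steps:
U = -63 + 7*I*√5 (U = -63 + 7*√(18 - 23) = -63 + 7*√(-5) = -63 + 7*(I*√5) = -63 + 7*I*√5 ≈ -63.0 + 15.652*I)
Z = 4 (Z = -1*(-4) = 4)
q(A, n) = 4 + A + n (q(A, n) = (A + n) + 4 = 4 + A + n)
I(T, F) = 21 + T/3 - 7*I*√5/3 (I(T, F) = -((-63 + 7*I*√5) - T)/3 = -(-63 - T + 7*I*√5)/3 = 21 + T/3 - 7*I*√5/3)
I(q(3, 5), 4*(-29))/((-94881/(-10360))) = (21 + (4 + 3 + 5)/3 - 7*I*√5/3)/((-94881/(-10360))) = (21 + (⅓)*12 - 7*I*√5/3)/((-94881*(-1/10360))) = (21 + 4 - 7*I*√5/3)/(94881/10360) = (25 - 7*I*√5/3)*(10360/94881) = 259000/94881 - 72520*I*√5/284643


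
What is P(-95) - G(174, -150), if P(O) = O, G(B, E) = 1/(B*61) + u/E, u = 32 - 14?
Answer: -25176433/265350 ≈ -94.880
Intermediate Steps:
u = 18
G(B, E) = 18/E + 1/(61*B) (G(B, E) = 1/(B*61) + 18/E = (1/61)/B + 18/E = 1/(61*B) + 18/E = 18/E + 1/(61*B))
P(-95) - G(174, -150) = -95 - (18/(-150) + (1/61)/174) = -95 - (18*(-1/150) + (1/61)*(1/174)) = -95 - (-3/25 + 1/10614) = -95 - 1*(-31817/265350) = -95 + 31817/265350 = -25176433/265350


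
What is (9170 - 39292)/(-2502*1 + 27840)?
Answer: -15061/12669 ≈ -1.1888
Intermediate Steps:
(9170 - 39292)/(-2502*1 + 27840) = -30122/(-2502 + 27840) = -30122/25338 = -30122*1/25338 = -15061/12669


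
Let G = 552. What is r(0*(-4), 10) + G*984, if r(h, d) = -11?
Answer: 543157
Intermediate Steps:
r(0*(-4), 10) + G*984 = -11 + 552*984 = -11 + 543168 = 543157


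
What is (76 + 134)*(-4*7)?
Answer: -5880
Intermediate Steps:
(76 + 134)*(-4*7) = 210*(-28) = -5880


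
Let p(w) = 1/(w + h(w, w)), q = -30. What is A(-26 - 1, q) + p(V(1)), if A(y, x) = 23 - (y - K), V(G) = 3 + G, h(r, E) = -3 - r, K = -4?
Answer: 137/3 ≈ 45.667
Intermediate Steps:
p(w) = -⅓ (p(w) = 1/(w + (-3 - w)) = 1/(-3) = -⅓)
A(y, x) = 19 - y (A(y, x) = 23 - (y - 1*(-4)) = 23 - (y + 4) = 23 - (4 + y) = 23 + (-4 - y) = 19 - y)
A(-26 - 1, q) + p(V(1)) = (19 - (-26 - 1)) - ⅓ = (19 - 1*(-27)) - ⅓ = (19 + 27) - ⅓ = 46 - ⅓ = 137/3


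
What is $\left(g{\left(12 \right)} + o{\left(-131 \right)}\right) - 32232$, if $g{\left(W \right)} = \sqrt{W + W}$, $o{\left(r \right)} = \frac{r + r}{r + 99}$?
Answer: $- \frac{515581}{16} + 2 \sqrt{6} \approx -32219.0$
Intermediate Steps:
$o{\left(r \right)} = \frac{2 r}{99 + r}$
$g{\left(W \right)} = \sqrt{2} \sqrt{W}$ ($g{\left(W \right)} = \sqrt{2 W} = \sqrt{2} \sqrt{W}$)
$\left(g{\left(12 \right)} + o{\left(-131 \right)}\right) - 32232 = \left(\sqrt{2} \sqrt{12} + 2 \left(-131\right) \frac{1}{99 - 131}\right) - 32232 = \left(\sqrt{2} \cdot 2 \sqrt{3} + 2 \left(-131\right) \frac{1}{-32}\right) - 32232 = \left(2 \sqrt{6} + 2 \left(-131\right) \left(- \frac{1}{32}\right)\right) - 32232 = \left(2 \sqrt{6} + \frac{131}{16}\right) - 32232 = \left(\frac{131}{16} + 2 \sqrt{6}\right) - 32232 = - \frac{515581}{16} + 2 \sqrt{6}$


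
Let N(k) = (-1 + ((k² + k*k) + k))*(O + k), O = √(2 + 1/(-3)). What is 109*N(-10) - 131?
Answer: -206141 + 6867*√15 ≈ -1.7955e+5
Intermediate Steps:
O = √15/3 (O = √(2 - ⅓) = √(5/3) = √15/3 ≈ 1.2910)
N(k) = (k + √15/3)*(-1 + k + 2*k²) (N(k) = (-1 + ((k² + k*k) + k))*(√15/3 + k) = (-1 + ((k² + k²) + k))*(k + √15/3) = (-1 + (2*k² + k))*(k + √15/3) = (-1 + (k + 2*k²))*(k + √15/3) = (-1 + k + 2*k²)*(k + √15/3) = (k + √15/3)*(-1 + k + 2*k²))
109*N(-10) - 131 = 109*((-10)² - 1*(-10) + 2*(-10)³ - √15/3 + (⅓)*(-10)*√15 + (⅔)*√15*(-10)²) - 131 = 109*(100 + 10 + 2*(-1000) - √15/3 - 10*√15/3 + (⅔)*√15*100) - 131 = 109*(100 + 10 - 2000 - √15/3 - 10*√15/3 + 200*√15/3) - 131 = 109*(-1890 + 63*√15) - 131 = (-206010 + 6867*√15) - 131 = -206141 + 6867*√15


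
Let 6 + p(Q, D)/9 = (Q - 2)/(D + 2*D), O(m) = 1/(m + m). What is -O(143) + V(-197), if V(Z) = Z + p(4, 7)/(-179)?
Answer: -70491387/358358 ≈ -196.71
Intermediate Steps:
O(m) = 1/(2*m)
p(Q, D) = -54 + 3*(-2 + Q)/D (p(Q, D) = -54 + 9*((Q - 2)/(D + 2*D)) = -54 + 9*((-2 + Q)/((3*D))) = -54 + 9*((-2 + Q)*(1/(3*D))) = -54 + 9*((-2 + Q)/(3*D)) = -54 + 3*(-2 + Q)/D)
V(Z) = 372/1253 + Z (V(Z) = Z + (3*(-2 + 4 - 18*7)/7)/(-179) = Z + (3*(⅐)*(-2 + 4 - 126))*(-1/179) = Z + (3*(⅐)*(-124))*(-1/179) = Z - 372/7*(-1/179) = Z + 372/1253 = 372/1253 + Z)
-O(143) + V(-197) = -1/(2*143) + (372/1253 - 197) = -1/(2*143) - 246469/1253 = -1*1/286 - 246469/1253 = -1/286 - 246469/1253 = -70491387/358358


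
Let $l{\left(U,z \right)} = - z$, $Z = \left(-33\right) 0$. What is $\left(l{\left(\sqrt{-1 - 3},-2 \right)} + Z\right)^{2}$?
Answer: $4$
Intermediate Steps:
$Z = 0$
$\left(l{\left(\sqrt{-1 - 3},-2 \right)} + Z\right)^{2} = \left(\left(-1\right) \left(-2\right) + 0\right)^{2} = \left(2 + 0\right)^{2} = 2^{2} = 4$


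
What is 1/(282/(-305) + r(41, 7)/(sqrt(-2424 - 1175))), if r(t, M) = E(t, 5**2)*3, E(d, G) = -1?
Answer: -1691530/1568547 - 1525*I*sqrt(3599)/1568547 ≈ -1.0784 - 0.058326*I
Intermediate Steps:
r(t, M) = -3 (r(t, M) = -1*3 = -3)
1/(282/(-305) + r(41, 7)/(sqrt(-2424 - 1175))) = 1/(282/(-305) - 3/sqrt(-2424 - 1175)) = 1/(282*(-1/305) - 3*(-I*sqrt(3599)/3599)) = 1/(-282/305 - 3*(-I*sqrt(3599)/3599)) = 1/(-282/305 - (-3)*I*sqrt(3599)/3599) = 1/(-282/305 + 3*I*sqrt(3599)/3599)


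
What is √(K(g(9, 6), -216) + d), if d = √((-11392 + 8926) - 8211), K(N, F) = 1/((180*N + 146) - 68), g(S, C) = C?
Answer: √(1158 + 1340964*I*√10677)/1158 ≈ 7.1879 + 7.1878*I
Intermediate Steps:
K(N, F) = 1/(78 + 180*N) (K(N, F) = 1/((146 + 180*N) - 68) = 1/(78 + 180*N))
d = I*√10677 (d = √(-2466 - 8211) = √(-10677) = I*√10677 ≈ 103.33*I)
√(K(g(9, 6), -216) + d) = √(1/(6*(13 + 30*6)) + I*√10677) = √(1/(6*(13 + 180)) + I*√10677) = √((⅙)/193 + I*√10677) = √((⅙)*(1/193) + I*√10677) = √(1/1158 + I*√10677)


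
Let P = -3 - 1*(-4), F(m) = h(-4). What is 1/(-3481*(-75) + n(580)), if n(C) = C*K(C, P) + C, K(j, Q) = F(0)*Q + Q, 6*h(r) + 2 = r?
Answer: 1/261655 ≈ 3.8218e-6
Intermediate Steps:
h(r) = -1/3 + r/6
F(m) = -1 (F(m) = -1/3 + (1/6)*(-4) = -1/3 - 2/3 = -1)
P = 1 (P = -3 + 4 = 1)
K(j, Q) = 0 (K(j, Q) = -Q + Q = 0)
n(C) = C (n(C) = C*0 + C = 0 + C = C)
1/(-3481*(-75) + n(580)) = 1/(-3481*(-75) + 580) = 1/(261075 + 580) = 1/261655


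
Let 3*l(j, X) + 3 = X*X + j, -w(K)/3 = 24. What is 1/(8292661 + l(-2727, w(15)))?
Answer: 1/8293479 ≈ 1.2058e-7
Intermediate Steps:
w(K) = -72 (w(K) = -3*24 = -72)
l(j, X) = -1 + j/3 + X²/3 (l(j, X) = -1 + (X*X + j)/3 = -1 + (X² + j)/3 = -1 + (j + X²)/3 = -1 + (j/3 + X²/3) = -1 + j/3 + X²/3)
1/(8292661 + l(-2727, w(15))) = 1/(8292661 + (-1 + (⅓)*(-2727) + (⅓)*(-72)²)) = 1/(8292661 + (-1 - 909 + (⅓)*5184)) = 1/(8292661 + (-1 - 909 + 1728)) = 1/(8292661 + 818) = 1/8293479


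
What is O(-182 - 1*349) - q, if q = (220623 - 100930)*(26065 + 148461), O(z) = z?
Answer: -20889541049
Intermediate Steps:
q = 20889540518 (q = 119693*174526 = 20889540518)
O(-182 - 1*349) - q = (-182 - 1*349) - 1*20889540518 = (-182 - 349) - 20889540518 = -531 - 20889540518 = -20889541049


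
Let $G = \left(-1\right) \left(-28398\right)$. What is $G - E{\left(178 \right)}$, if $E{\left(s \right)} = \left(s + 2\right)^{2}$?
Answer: $-4002$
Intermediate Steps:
$E{\left(s \right)} = \left(2 + s\right)^{2}$
$G = 28398$
$G - E{\left(178 \right)} = 28398 - \left(2 + 178\right)^{2} = 28398 - 180^{2} = 28398 - 32400 = -4002$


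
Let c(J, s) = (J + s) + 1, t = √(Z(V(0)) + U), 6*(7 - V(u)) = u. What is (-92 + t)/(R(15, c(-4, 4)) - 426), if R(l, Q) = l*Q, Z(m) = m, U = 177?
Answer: 92/411 - 2*√46/411 ≈ 0.19084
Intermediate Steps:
V(u) = 7 - u/6
t = 2*√46 (t = √((7 - ⅙*0) + 177) = √((7 + 0) + 177) = √(7 + 177) = √184 = 2*√46 ≈ 13.565)
c(J, s) = 1 + J + s
R(l, Q) = Q*l
(-92 + t)/(R(15, c(-4, 4)) - 426) = (-92 + 2*√46)/((1 - 4 + 4)*15 - 426) = (-92 + 2*√46)/(1*15 - 426) = (-92 + 2*√46)/(15 - 426) = (-92 + 2*√46)/(-411) = (-92 + 2*√46)*(-1/411) = 92/411 - 2*√46/411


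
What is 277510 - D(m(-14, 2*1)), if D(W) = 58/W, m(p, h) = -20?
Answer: 2775129/10 ≈ 2.7751e+5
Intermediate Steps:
277510 - D(m(-14, 2*1)) = 277510 - 58/(-20) = 277510 - 58*(-1)/20 = 277510 - 1*(-29/10) = 277510 + 29/10 = 2775129/10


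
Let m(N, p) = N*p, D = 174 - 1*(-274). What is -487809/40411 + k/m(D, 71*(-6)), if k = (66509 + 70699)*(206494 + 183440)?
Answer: -6435014930559/22953448 ≈ -2.8035e+5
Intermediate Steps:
D = 448 (D = 174 + 274 = 448)
k = 53502064272 (k = 137208*389934 = 53502064272)
-487809/40411 + k/m(D, 71*(-6)) = -487809/40411 + 53502064272/((448*(71*(-6)))) = -487809*1/40411 + 53502064272/((448*(-426))) = -69687/5773 + 53502064272/(-190848) = -69687/5773 + 53502064272*(-1/190848) = -69687/5773 - 1114626339/3976 = -6435014930559/22953448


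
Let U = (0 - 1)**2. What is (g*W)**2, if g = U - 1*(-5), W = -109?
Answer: 427716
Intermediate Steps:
U = 1 (U = (-1)**2 = 1)
g = 6 (g = 1 - 1*(-5) = 1 + 5 = 6)
(g*W)**2 = (6*(-109))**2 = (-654)**2 = 427716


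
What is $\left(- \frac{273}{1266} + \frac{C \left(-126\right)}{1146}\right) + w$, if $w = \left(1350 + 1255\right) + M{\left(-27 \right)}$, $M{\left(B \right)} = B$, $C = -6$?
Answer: $\frac{207827747}{80602} \approx 2578.4$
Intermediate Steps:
$w = 2578$ ($w = \left(1350 + 1255\right) - 27 = 2605 - 27 = 2578$)
$\left(- \frac{273}{1266} + \frac{C \left(-126\right)}{1146}\right) + w = \left(- \frac{273}{1266} + \frac{\left(-6\right) \left(-126\right)}{1146}\right) + 2578 = \left(\left(-273\right) \frac{1}{1266} + 756 \cdot \frac{1}{1146}\right) + 2578 = \left(- \frac{91}{422} + \frac{126}{191}\right) + 2578 = \frac{35791}{80602} + 2578 = \frac{207827747}{80602}$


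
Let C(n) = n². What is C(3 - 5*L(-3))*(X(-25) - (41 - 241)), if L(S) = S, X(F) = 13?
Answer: 69012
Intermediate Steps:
C(3 - 5*L(-3))*(X(-25) - (41 - 241)) = (3 - 5*(-3))²*(13 - (41 - 241)) = (3 + 15)²*(13 - 1*(-200)) = 18²*(13 + 200) = 324*213 = 69012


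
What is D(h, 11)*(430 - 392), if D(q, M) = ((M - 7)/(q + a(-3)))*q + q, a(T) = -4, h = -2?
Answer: -76/3 ≈ -25.333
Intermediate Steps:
D(q, M) = q + q*(-7 + M)/(-4 + q) (D(q, M) = ((M - 7)/(q - 4))*q + q = ((-7 + M)/(-4 + q))*q + q = q*(-7 + M)/(-4 + q) + q = q + q*(-7 + M)/(-4 + q))
D(h, 11)*(430 - 392) = (-2*(-11 + 11 - 2)/(-4 - 2))*(430 - 392) = -2*(-2)/(-6)*38 = -2*(-⅙)*(-2)*38 = -⅔*38 = -76/3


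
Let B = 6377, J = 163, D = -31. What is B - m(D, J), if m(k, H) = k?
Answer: 6408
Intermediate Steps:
B - m(D, J) = 6377 - 1*(-31) = 6377 + 31 = 6408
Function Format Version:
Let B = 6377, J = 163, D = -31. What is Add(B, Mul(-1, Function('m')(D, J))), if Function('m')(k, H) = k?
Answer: 6408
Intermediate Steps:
Add(B, Mul(-1, Function('m')(D, J))) = Add(6377, Mul(-1, -31)) = Add(6377, 31) = 6408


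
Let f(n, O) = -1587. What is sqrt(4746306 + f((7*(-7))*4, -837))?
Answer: 21*sqrt(10759) ≈ 2178.2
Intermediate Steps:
sqrt(4746306 + f((7*(-7))*4, -837)) = sqrt(4746306 - 1587) = sqrt(4744719) = 21*sqrt(10759)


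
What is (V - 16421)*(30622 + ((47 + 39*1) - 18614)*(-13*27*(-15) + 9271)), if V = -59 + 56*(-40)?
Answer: 5041153465920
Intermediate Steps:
V = -2299 (V = -59 - 2240 = -2299)
(V - 16421)*(30622 + ((47 + 39*1) - 18614)*(-13*27*(-15) + 9271)) = (-2299 - 16421)*(30622 + ((47 + 39*1) - 18614)*(-13*27*(-15) + 9271)) = -18720*(30622 + ((47 + 39) - 18614)*(-351*(-15) + 9271)) = -18720*(30622 + (86 - 18614)*(5265 + 9271)) = -18720*(30622 - 18528*14536) = -18720*(30622 - 269323008) = -18720*(-269292386) = 5041153465920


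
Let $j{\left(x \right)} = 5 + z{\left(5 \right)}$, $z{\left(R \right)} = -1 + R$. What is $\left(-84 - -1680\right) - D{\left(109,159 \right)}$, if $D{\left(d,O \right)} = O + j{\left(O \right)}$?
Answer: $1428$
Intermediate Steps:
$j{\left(x \right)} = 9$ ($j{\left(x \right)} = 5 + \left(-1 + 5\right) = 5 + 4 = 9$)
$D{\left(d,O \right)} = 9 + O$ ($D{\left(d,O \right)} = O + 9 = 9 + O$)
$\left(-84 - -1680\right) - D{\left(109,159 \right)} = \left(-84 - -1680\right) - \left(9 + 159\right) = \left(-84 + 1680\right) - 168 = 1596 - 168 = 1428$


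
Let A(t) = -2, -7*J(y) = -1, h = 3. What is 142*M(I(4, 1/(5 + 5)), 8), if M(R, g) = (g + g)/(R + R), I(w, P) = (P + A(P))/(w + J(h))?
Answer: -329440/133 ≈ -2477.0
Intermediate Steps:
J(y) = ⅐ (J(y) = -⅐*(-1) = ⅐)
I(w, P) = (-2 + P)/(⅐ + w) (I(w, P) = (P - 2)/(w + ⅐) = (-2 + P)/(⅐ + w))
M(R, g) = g/R (M(R, g) = (2*g)/((2*R)) = (2*g)*(1/(2*R)) = g/R)
142*M(I(4, 1/(5 + 5)), 8) = 142*(8/((7*(-2 + 1/(5 + 5))/(1 + 7*4)))) = 142*(8/((7*(-2 + 1/10)/(1 + 28)))) = 142*(8/((7*(-2 + ⅒)/29))) = 142*(8/((7*(1/29)*(-19/10)))) = 142*(8/(-133/290)) = 142*(8*(-290/133)) = 142*(-2320/133) = -329440/133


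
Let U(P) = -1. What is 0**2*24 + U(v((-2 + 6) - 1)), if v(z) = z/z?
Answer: -1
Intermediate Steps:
v(z) = 1
0**2*24 + U(v((-2 + 6) - 1)) = 0**2*24 - 1 = 0*24 - 1 = 0 - 1 = -1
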